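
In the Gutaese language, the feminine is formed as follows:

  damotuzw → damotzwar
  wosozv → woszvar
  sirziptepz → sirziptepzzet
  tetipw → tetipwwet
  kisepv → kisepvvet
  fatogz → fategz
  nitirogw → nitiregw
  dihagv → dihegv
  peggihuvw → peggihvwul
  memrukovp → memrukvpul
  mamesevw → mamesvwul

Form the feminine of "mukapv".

damotuzw and tetipw both end in -w yet inflect differently (damotzwar, tetipwwet), so the final letter is not what conditions the rule; the second-to-last letter is.
"mukapv" has second-to-last letter 'p'. The stems whose second-to-last letter is 'p' (sirziptepz → sirziptepzzet, tetipw → tetipwwet, kisepv → kisepvvet) double the final consonant and add -et.
So mukapv → mukapvvet.

mukapvvet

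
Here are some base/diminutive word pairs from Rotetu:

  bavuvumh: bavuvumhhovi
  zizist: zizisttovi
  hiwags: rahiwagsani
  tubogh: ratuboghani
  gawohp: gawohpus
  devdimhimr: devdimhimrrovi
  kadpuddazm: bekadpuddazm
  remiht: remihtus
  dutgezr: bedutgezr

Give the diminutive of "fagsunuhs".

fagsunuhsus

"fagsunuhs" has second-to-last letter 'h'. The stems whose second-to-last letter is 'h' (remiht → remihtus, gawohp → gawohpus) add -us.
The other patterns: stems whose second-to-last letter is 'z' add the prefix be-; stems whose second-to-last letter is 'g' add ra- … -ani around the stem; stems whose second-to-last letter is 'm' or 's' double the final consonant and add -ovi.
So fagsunuhs → fagsunuhsus.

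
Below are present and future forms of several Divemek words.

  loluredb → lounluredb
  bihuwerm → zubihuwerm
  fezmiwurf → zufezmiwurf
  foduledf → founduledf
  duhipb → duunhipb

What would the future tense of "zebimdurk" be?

zuzebimdurk

fezmiwurf and foduledf both end in -f yet inflect differently (zufezmiwurf, founduledf), so the final letter is not what conditions the rule; the second-to-last letter is.
"zebimdurk" has second-to-last letter 'r'. The stems whose second-to-last letter is 'r' (fezmiwurf → zufezmiwurf, bihuwerm → zubihuwerm) add the prefix zu-.
So zebimdurk → zuzebimdurk.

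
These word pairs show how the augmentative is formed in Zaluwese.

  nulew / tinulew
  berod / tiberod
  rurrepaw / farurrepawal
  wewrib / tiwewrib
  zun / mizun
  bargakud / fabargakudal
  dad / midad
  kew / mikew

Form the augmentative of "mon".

dad and berod both end in -d yet inflect differently (midad, tiberod), so the final letter is not what conditions the rule; the number of vowels is.
"mon" has 1 vowel. The stems with 1 vowel (zun → mizun, dad → midad, kew → mikew) add the prefix mi-.
The other patterns: stems with 2 vowels add the prefix ti-; stems with 3 vowels add fa- … -al around the stem.
So mon → mimon.

mimon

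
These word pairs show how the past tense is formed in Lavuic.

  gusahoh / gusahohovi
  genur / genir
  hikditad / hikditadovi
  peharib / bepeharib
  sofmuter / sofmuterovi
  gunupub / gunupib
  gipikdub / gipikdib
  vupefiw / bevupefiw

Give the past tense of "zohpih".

"zohpih" has last vowel 'i'. The stems whose last vowel is 'i' (vupefiw → bevupefiw, peharib → bepeharib) add the prefix be-.
So zohpih → bezohpih.

bezohpih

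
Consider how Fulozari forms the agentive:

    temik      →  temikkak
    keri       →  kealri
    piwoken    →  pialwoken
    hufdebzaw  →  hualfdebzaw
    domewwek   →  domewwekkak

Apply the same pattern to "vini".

vialni

"vini" ends in -i. The one such stem in the data (keri → kealri) inserts -al- after the first vowel (as do hufdebzaw, piwoken), so the same rule applies.
So vini → vialni.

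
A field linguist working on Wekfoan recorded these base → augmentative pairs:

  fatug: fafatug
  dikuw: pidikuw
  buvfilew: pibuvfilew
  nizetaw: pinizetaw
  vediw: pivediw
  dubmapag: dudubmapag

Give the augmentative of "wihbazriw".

piwihbazriw

dikuw and fatug both have last vowel 'u' yet inflect differently (pidikuw, fafatug), so the last vowel is not what conditions the rule; the final letter is.
"wihbazriw" ends in -w. The stems ending in -w (nizetaw → pinizetaw, vediw → pivediw, dikuw → pidikuw) add the prefix pi-.
The other pattern: stems ending in -g repeat the first consonant+vowel as a prefix.
So wihbazriw → piwihbazriw.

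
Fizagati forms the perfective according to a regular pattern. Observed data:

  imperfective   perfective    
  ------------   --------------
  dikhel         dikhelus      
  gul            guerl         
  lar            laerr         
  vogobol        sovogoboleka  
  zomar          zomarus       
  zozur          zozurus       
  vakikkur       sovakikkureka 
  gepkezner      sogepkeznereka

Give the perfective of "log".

"log" has 1 vowel. The stems with 1 vowel (gul → guerl, lar → laerr) insert -er- after the first vowel.
The other patterns: stems with 2 vowels add -us; stems with 3 vowels add so- … -eka around the stem.
So log → loerg.

loerg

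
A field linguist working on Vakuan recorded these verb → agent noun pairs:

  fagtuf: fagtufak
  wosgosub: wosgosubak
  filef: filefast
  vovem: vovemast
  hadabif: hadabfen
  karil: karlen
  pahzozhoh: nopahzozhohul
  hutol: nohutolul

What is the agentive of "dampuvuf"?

"dampuvuf" has last vowel 'u'. The stems whose last vowel is 'u' (fagtuf → fagtufak, wosgosub → wosgosubak) add -ak.
So dampuvuf → dampuvufak.

dampuvufak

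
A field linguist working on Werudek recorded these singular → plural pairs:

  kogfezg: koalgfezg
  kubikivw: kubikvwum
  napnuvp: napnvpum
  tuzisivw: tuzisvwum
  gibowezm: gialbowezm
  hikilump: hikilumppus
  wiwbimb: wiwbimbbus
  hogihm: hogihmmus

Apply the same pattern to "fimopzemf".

gibowezm and hogihm both end in -m yet inflect differently (gialbowezm, hogihmmus), so the final letter is not what conditions the rule; the second-to-last letter is.
"fimopzemf" has second-to-last letter 'm'. The stems whose second-to-last letter is 'm' (wiwbimb → wiwbimbbus, hikilump → hikilumppus) double the final consonant and add -us.
The other patterns: stems whose second-to-last letter is 'z' insert -al- after the first vowel; stems whose second-to-last letter is 'v' delete the last vowel and add -um.
So fimopzemf → fimopzemffus.

fimopzemffus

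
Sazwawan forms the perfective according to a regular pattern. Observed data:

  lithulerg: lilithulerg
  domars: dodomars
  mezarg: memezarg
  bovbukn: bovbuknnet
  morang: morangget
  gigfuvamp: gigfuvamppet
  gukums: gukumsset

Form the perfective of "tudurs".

lithulerg and morang both end in -g yet inflect differently (lilithulerg, morangget), so the final letter is not what conditions the rule; the second-to-last letter is.
"tudurs" has second-to-last letter 'r'. The stems whose second-to-last letter is 'r' (lithulerg → lilithulerg, domars → dodomars, mezarg → memezarg) repeat the first consonant+vowel as a prefix.
So tudurs → tutudurs.

tutudurs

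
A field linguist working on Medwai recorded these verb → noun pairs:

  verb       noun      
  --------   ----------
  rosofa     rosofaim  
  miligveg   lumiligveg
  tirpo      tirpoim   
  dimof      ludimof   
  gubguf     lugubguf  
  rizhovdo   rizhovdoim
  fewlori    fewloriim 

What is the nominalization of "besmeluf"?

lubesmeluf

tirpo and dimof both have last vowel 'o' yet inflect differently (tirpoim, ludimof), so the last vowel is not what conditions the rule; whether the stem ends in a vowel or a consonant is.
"besmeluf" ends in a consonant. The stems ending in a consonant (miligveg → lumiligveg, dimof → ludimof, gubguf → lugubguf) add the prefix lu-.
So besmeluf → lubesmeluf.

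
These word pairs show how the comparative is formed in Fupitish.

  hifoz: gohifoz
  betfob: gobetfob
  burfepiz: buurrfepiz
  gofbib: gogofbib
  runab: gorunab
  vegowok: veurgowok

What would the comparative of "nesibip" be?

neursibip

hifoz and burfepiz both end in -z yet inflect differently (gohifoz, buurrfepiz), so the final letter is not what conditions the rule; the number of vowels is.
"nesibip" has 3 vowels. The stems with 3 vowels (vegowok → veurgowok, burfepiz → buurrfepiz) insert -ur- after the first vowel.
The other pattern: stems with 2 vowels add the prefix go-.
So nesibip → neursibip.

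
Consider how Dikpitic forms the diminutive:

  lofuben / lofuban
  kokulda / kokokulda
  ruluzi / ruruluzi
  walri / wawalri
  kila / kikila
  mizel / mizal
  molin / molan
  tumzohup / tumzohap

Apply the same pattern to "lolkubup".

lolkubap

"lolkubup" ends in a consonant. The stems ending in a consonant (lofuben → lofuban, tumzohup → tumzohap, molin → molan) change the last vowel to 'a'.
So lolkubup → lolkubap.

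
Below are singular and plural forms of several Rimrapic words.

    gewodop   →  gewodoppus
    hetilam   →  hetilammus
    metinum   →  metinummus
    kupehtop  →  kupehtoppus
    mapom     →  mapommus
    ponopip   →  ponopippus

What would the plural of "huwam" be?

huwammus

Every pair shown (gewodop → gewodoppus, hetilam → hetilammus, metinum → metinummus, …) follows the same rule: double the final consonant and add -us.
So huwam → huwammus.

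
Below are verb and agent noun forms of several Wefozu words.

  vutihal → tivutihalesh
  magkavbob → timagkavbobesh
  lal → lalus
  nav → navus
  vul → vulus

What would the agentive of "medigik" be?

timedigikesh

vutihal and lal both end in -l yet inflect differently (tivutihalesh, lalus), so the final letter is not what conditions the rule; the number of vowels is.
"medigik" has 3 vowels. The stems with 3 vowels (vutihal → tivutihalesh, magkavbob → timagkavbobesh) add ti- … -esh around the stem.
So medigik → timedigikesh.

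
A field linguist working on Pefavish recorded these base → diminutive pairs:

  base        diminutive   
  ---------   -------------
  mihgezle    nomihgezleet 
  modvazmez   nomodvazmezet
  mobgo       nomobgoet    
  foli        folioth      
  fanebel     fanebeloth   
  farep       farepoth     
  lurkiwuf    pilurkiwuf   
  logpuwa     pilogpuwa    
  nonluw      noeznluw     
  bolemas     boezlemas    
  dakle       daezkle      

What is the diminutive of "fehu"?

fehuoth

"fehu" begins with f-. The stems beginning with f- (foli → folioth, fanebel → fanebeloth, farep → farepoth) add -oth.
The other patterns: stems beginning with m- add no- … -et around the stem; stems beginning with l- add the prefix pi-; stems beginning with b-, d- or n- insert -ez- after the first vowel.
So fehu → fehuoth.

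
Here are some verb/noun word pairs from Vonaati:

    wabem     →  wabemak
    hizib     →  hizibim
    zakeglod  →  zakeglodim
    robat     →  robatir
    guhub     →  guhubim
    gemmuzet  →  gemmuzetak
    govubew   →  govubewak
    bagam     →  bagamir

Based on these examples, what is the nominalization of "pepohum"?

pepohumim

bagam and wabem both end in -m yet inflect differently (bagamir, wabemak), so the final letter is not what conditions the rule; the last vowel is.
"pepohum" has last vowel 'u'. The one such stem in the data (guhub → guhubim) adds -im, so the same rule applies.
So pepohum → pepohumim.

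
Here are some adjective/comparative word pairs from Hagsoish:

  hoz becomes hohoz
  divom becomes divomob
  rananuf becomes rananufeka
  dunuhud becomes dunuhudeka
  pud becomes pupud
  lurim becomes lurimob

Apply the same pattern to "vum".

vuvum

pud and dunuhud both end in -d yet inflect differently (pupud, dunuhudeka), so the final letter is not what conditions the rule; the number of vowels is.
"vum" has 1 vowel. The stems with 1 vowel (hoz → hohoz, pud → pupud) repeat the first consonant+vowel as a prefix.
The other patterns: stems with 2 vowels add -ob; stems with 3 vowels add -eka.
So vum → vuvum.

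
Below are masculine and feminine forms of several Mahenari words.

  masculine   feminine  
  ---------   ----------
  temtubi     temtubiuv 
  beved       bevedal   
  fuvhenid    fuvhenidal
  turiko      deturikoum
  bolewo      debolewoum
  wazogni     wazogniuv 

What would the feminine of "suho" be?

desuhoum

"suho" ends in -o. The stems ending in -o (turiko → deturikoum, bolewo → debolewoum) add de- … -um around the stem.
The other patterns: stems ending in -d add -al; stems ending in -i add -uv.
So suho → desuhoum.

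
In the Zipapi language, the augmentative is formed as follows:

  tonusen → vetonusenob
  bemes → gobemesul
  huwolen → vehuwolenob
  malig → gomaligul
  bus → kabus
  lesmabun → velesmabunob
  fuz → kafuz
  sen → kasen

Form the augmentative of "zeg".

kazeg

bus and bemes both end in -s yet inflect differently (kabus, gobemesul), so the final letter is not what conditions the rule; the number of vowels is.
"zeg" has 1 vowel. The stems with 1 vowel (fuz → kafuz, bus → kabus, sen → kasen) add the prefix ka-.
The other patterns: stems with 2 vowels add go- … -ul around the stem; stems with 3 vowels add ve- … -ob around the stem.
So zeg → kazeg.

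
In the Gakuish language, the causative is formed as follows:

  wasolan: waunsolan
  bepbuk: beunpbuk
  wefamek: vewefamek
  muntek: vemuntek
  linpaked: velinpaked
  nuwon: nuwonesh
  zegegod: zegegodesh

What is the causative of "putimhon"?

putimhonesh

bepbuk and wefamek both end in -k yet inflect differently (beunpbuk, vewefamek), so the final letter is not what conditions the rule; the last vowel is.
"putimhon" has last vowel 'o'. The stems whose last vowel is 'o' (nuwon → nuwonesh, zegegod → zegegodesh) add -esh.
So putimhon → putimhonesh.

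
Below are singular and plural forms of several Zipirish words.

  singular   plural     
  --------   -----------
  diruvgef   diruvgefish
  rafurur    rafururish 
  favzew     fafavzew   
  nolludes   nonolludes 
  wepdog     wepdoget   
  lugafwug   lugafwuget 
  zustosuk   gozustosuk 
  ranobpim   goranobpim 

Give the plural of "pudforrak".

gopudforrak

diruvgef and favzew both have last vowel 'e' yet inflect differently (diruvgefish, fafavzew), so the last vowel is not what conditions the rule; the final letter is.
"pudforrak" ends in -k. The one such stem in the data (zustosuk → gozustosuk) adds the prefix go-, so the same rule applies.
The other patterns: stems ending in -f or -r add -ish; stems ending in -s or -w repeat the first consonant+vowel as a prefix; stems ending in -g add -et.
So pudforrak → gopudforrak.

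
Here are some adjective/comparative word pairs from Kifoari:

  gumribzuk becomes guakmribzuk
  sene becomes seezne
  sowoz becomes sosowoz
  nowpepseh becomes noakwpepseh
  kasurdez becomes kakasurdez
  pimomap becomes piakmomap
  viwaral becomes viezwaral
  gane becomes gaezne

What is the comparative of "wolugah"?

kasurdez and sene both have last vowel 'e' yet inflect differently (kakasurdez, seezne), so the last vowel is not what conditions the rule; the final letter is.
"wolugah" ends in -h. The one such stem in the data (nowpepseh → noakwpepseh) inserts -ak- after the first vowel (as do pimomap, gumribzuk), so the same rule applies.
So wolugah → woaklugah.

woaklugah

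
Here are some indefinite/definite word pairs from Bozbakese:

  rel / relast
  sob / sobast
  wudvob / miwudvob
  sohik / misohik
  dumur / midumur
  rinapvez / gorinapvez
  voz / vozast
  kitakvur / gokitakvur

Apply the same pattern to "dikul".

midikul

sob and wudvob both end in -b yet inflect differently (sobast, miwudvob), so the final letter is not what conditions the rule; the number of vowels is.
"dikul" has 2 vowels. The stems with 2 vowels (wudvob → miwudvob, dumur → midumur, sohik → misohik) add the prefix mi-.
So dikul → midikul.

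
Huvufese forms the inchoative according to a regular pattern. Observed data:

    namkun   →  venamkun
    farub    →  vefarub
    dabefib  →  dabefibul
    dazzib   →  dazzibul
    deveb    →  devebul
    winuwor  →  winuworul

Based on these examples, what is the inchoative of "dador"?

dadorul

farub and dabefib both end in -b yet inflect differently (vefarub, dabefibul), so the final letter is not what conditions the rule; the last vowel is.
"dador" has last vowel 'o'. The one such stem in the data (winuwor → winuworul) adds -ul, so the same rule applies.
The other pattern: stems whose last vowel is 'u' add the prefix ve-.
So dador → dadorul.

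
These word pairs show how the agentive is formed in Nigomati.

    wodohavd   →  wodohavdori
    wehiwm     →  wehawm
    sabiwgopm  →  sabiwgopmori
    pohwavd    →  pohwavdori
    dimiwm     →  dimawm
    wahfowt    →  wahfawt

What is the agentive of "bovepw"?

bovepwori

dimiwm and sabiwgopm both end in -m yet inflect differently (dimawm, sabiwgopmori), so the final letter is not what conditions the rule; the second-to-last letter is.
"bovepw" has second-to-last letter 'p'. The one such stem in the data (sabiwgopm → sabiwgopmori) adds -ori, so the same rule applies.
The other pattern: stems whose second-to-last letter is 'w' change the last vowel to 'a'.
So bovepw → bovepwori.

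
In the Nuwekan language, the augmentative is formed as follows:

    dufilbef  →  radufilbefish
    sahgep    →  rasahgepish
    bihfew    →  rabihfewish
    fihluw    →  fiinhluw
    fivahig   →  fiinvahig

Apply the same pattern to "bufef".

rabufefish

"bufef" has last vowel 'e'. The stems whose last vowel is 'e' (dufilbef → radufilbefish, bihfew → rabihfewish, sahgep → rasahgepish) add ra- … -ish around the stem.
So bufef → rabufefish.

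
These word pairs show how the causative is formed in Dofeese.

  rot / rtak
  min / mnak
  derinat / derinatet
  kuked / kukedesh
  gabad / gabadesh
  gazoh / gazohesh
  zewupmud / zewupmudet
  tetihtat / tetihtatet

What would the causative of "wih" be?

gabad and zewupmud both end in -d yet inflect differently (gabadesh, zewupmudet), so the final letter is not what conditions the rule; the number of vowels is.
"wih" has 1 vowel. The stems with 1 vowel (rot → rtak, min → mnak) delete the last vowel and add -ak.
The other patterns: stems with 2 vowels add -esh; stems with 3 vowels add -et.
So wih → whak.

whak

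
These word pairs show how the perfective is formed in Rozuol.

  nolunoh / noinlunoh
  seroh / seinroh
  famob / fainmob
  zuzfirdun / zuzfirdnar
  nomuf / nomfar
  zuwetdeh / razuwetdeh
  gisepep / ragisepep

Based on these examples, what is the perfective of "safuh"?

nolunoh and zuwetdeh both end in -h yet inflect differently (noinlunoh, razuwetdeh), so the final letter is not what conditions the rule; the last vowel is.
"safuh" has last vowel 'u'. The stems whose last vowel is 'u' (zuzfirdun → zuzfirdnar, nomuf → nomfar) delete the last vowel and add -ar.
So safuh → safhar.

safhar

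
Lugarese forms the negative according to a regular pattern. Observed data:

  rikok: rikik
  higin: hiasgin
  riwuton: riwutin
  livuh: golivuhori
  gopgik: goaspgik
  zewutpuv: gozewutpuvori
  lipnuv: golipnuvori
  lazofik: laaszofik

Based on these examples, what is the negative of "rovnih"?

gopgik and rikok both end in -k yet inflect differently (goaspgik, rikik), so the final letter is not what conditions the rule; the last vowel is.
"rovnih" has last vowel 'i'. The stems whose last vowel is 'i' (gopgik → goaspgik, higin → hiasgin, lazofik → laaszofik) insert -as- after the first vowel.
The other patterns: stems whose last vowel is 'o' change the last vowel to 'i'; stems whose last vowel is 'u' add go- … -ori around the stem.
So rovnih → roasvnih.

roasvnih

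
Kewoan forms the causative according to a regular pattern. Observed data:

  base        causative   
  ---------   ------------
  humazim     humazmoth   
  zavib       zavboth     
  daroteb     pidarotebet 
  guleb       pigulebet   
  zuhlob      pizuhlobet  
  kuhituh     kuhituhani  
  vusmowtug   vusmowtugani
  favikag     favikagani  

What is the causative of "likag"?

"likag" has last vowel 'a'. The one such stem in the data (favikag → favikagani) adds -ani, so the same rule applies.
The other patterns: stems whose last vowel is 'i' delete the last vowel and add -oth; stems whose last vowel is 'e' or 'o' add pi- … -et around the stem.
So likag → likagani.

likagani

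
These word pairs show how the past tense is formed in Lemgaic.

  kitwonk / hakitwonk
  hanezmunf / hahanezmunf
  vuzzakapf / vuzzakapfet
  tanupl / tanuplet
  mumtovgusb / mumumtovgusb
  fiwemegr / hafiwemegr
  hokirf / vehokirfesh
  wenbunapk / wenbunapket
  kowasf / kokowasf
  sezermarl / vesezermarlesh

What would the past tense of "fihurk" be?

kitwonk and wenbunapk both end in -k yet inflect differently (hakitwonk, wenbunapket), so the final letter is not what conditions the rule; the second-to-last letter is.
"fihurk" has second-to-last letter 'r'. The stems whose second-to-last letter is 'r' (sezermarl → vesezermarlesh, hokirf → vehokirfesh) add ve- … -esh around the stem.
The other patterns: stems whose second-to-last letter is 'g' or 'n' add the prefix ha-; stems whose second-to-last letter is 's' repeat the first consonant+vowel as a prefix; stems whose second-to-last letter is 'p' add -et.
So fihurk → vefihurkesh.

vefihurkesh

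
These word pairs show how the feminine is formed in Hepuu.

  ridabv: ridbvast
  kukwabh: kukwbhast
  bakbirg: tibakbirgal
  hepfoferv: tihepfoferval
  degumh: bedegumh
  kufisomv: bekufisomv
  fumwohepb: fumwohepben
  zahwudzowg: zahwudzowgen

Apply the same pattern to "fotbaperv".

"fotbaperv" has second-to-last letter 'r'. The stems whose second-to-last letter is 'r' (bakbirg → tibakbirgal, hepfoferv → tihepfoferval) add ti- … -al around the stem.
The other patterns: stems whose second-to-last letter is 'b' delete the last vowel and add -ast; stems whose second-to-last letter is 'm' add the prefix be-; stems whose second-to-last letter is 'p' or 'w' add -en.
So fotbaperv → tifotbaperval.

tifotbaperval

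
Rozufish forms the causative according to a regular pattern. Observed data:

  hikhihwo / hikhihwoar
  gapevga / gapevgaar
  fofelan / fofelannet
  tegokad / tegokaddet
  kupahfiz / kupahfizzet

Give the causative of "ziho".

gapevga and fofelan both have last vowel 'a' yet inflect differently (gapevgaar, fofelannet), so the last vowel is not what conditions the rule; whether the stem ends in a vowel or a consonant is.
"ziho" ends in a vowel. The stems ending in a vowel (hikhihwo → hikhihwoar, gapevga → gapevgaar) add -ar.
So ziho → zihoar.

zihoar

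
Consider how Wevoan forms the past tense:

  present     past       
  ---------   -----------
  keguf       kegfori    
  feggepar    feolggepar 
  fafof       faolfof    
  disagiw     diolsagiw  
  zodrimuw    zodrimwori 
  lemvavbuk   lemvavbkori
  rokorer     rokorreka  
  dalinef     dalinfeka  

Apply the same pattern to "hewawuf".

dalinef and keguf both end in -f yet inflect differently (dalinfeka, kegfori), so the final letter is not what conditions the rule; the last vowel is.
"hewawuf" has last vowel 'u'. The stems whose last vowel is 'u' (keguf → kegfori, lemvavbuk → lemvavbkori, zodrimuw → zodrimwori) delete the last vowel and add -ori.
The other patterns: stems whose last vowel is 'e' delete the last vowel and add -eka; stems whose last vowel is 'a', 'i' or 'o' insert -ol- after the first vowel.
So hewawuf → hewawfori.

hewawfori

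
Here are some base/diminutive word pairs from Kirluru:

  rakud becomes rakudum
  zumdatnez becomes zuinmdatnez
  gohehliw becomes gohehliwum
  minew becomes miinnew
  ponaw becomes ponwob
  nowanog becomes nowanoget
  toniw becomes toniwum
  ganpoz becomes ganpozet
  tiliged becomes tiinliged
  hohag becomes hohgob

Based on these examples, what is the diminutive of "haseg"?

hainseg

ganpoz and zumdatnez both end in -z yet inflect differently (ganpozet, zuinmdatnez), so the final letter is not what conditions the rule; the last vowel is.
"haseg" has last vowel 'e'. The stems whose last vowel is 'e' (tiliged → tiinliged, minew → miinnew, zumdatnez → zuinmdatnez) insert -in- after the first vowel.
The other patterns: stems whose last vowel is 'o' add -et; stems whose last vowel is 'i' or 'u' add -um; stems whose last vowel is 'a' delete the last vowel and add -ob.
So haseg → hainseg.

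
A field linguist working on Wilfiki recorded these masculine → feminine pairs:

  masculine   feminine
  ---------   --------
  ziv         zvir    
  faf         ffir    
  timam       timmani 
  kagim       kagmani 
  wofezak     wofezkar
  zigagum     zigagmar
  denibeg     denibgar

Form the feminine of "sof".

timam and zigagum both end in -m yet inflect differently (timmani, zigagmar), so the final letter is not what conditions the rule; the number of vowels is.
"sof" has 1 vowel. The stems with 1 vowel (ziv → zvir, faf → ffir) delete the last vowel and add -ir.
The other patterns: stems with 2 vowels delete the last vowel and add -ani; stems with 3 vowels delete the last vowel and add -ar.
So sof → sfir.

sfir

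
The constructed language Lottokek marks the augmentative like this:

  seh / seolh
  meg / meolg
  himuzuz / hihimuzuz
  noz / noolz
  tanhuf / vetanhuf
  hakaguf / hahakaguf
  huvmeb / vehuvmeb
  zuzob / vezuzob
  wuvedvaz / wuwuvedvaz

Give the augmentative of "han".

noz and wuvedvaz both end in -z yet inflect differently (noolz, wuwuvedvaz), so the final letter is not what conditions the rule; the number of vowels is.
"han" has 1 vowel. The stems with 1 vowel (meg → meolg, seh → seolh, noz → noolz) insert -ol- after the first vowel.
The other patterns: stems with 2 vowels add the prefix ve-; stems with 3 vowels repeat the first consonant+vowel as a prefix.
So han → haoln.

haoln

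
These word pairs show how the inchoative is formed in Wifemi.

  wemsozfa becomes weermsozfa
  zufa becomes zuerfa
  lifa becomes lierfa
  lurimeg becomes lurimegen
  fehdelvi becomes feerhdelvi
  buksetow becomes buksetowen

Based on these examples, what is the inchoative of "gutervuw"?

gutervuwen

lifa and lurimeg both begin with l- yet inflect differently (lierfa, lurimegen), so the first letter is not what conditions the rule; whether the stem ends in a vowel or a consonant is.
"gutervuw" ends in a consonant. The stems ending in a consonant (lurimeg → lurimegen, buksetow → buksetowen) add -en.
So gutervuw → gutervuwen.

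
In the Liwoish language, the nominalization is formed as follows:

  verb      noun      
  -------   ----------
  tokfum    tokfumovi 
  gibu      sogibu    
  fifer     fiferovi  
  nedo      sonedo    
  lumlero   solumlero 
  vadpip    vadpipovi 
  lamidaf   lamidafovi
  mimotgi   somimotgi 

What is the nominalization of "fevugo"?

tokfum and gibu both have last vowel 'u' yet inflect differently (tokfumovi, sogibu), so the last vowel is not what conditions the rule; whether the stem ends in a vowel or a consonant is.
"fevugo" ends in a vowel. The stems ending in a vowel (lumlero → solumlero, gibu → sogibu, mimotgi → somimotgi) add the prefix so-.
The other pattern: stems ending in a consonant add -ovi.
So fevugo → sofevugo.

sofevugo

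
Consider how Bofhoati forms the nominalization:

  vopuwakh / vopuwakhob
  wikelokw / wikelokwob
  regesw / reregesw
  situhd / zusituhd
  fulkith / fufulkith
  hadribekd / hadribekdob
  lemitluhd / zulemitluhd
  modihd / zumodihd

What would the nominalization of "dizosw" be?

didizosw

"dizosw" has second-to-last letter 's'. The one such stem in the data (regesw → reregesw) repeats the first consonant+vowel as a prefix (as does fulkith), so the same rule applies.
The other patterns: stems whose second-to-last letter is 'h' add the prefix zu-; stems whose second-to-last letter is 'k' add -ob.
So dizosw → didizosw.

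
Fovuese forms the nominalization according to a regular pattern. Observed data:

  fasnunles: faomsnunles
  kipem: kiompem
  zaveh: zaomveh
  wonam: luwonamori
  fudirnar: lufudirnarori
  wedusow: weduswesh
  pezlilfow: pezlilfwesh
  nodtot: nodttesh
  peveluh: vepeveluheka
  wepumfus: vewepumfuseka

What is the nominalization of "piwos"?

piwsesh

kipem and wonam both end in -m yet inflect differently (kiompem, luwonamori), so the final letter is not what conditions the rule; the last vowel is.
"piwos" has last vowel 'o'. The stems whose last vowel is 'o' (wedusow → weduswesh, pezlilfow → pezlilfwesh, nodtot → nodttesh) delete the last vowel and add -esh.
The other patterns: stems whose last vowel is 'e' insert -om- after the first vowel; stems whose last vowel is 'a' add lu- … -ori around the stem; stems whose last vowel is 'u' add ve- … -eka around the stem.
So piwos → piwsesh.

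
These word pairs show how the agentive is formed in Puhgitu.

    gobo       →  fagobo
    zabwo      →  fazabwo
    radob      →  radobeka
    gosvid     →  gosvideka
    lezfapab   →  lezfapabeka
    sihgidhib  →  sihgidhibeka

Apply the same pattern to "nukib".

nukibeka

gobo and radob both have last vowel 'o' yet inflect differently (fagobo, radobeka), so the last vowel is not what conditions the rule; whether the stem ends in a vowel or a consonant is.
"nukib" ends in a consonant. The stems ending in a consonant (radob → radobeka, gosvid → gosvideka, lezfapab → lezfapabeka) add -eka.
So nukib → nukibeka.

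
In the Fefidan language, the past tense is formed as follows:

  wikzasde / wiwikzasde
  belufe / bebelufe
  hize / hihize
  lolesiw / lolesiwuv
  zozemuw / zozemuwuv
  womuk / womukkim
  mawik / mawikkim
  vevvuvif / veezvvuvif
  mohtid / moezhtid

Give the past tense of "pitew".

zozemuw and womuk both have last vowel 'u' yet inflect differently (zozemuwuv, womukkim), so the last vowel is not what conditions the rule; the final letter is.
"pitew" ends in -w. The stems ending in -w (lolesiw → lolesiwuv, zozemuw → zozemuwuv) add -uv.
So pitew → pitewuv.

pitewuv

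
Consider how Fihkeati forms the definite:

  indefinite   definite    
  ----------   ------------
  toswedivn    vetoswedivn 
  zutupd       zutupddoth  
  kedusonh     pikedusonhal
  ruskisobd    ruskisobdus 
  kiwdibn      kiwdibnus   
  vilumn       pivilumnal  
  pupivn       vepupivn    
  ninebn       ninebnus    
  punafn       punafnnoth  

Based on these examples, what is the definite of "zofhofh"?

"zofhofh" has second-to-last letter 'f'. The one such stem in the data (punafn → punafnnoth) doubles the final consonant and adds -oth (as does zutupd), so the same rule applies.
The other patterns: stems whose second-to-last letter is 'm' or 'n' add pi- … -al around the stem; stems whose second-to-last letter is 'b' add -us; stems whose second-to-last letter is 'v' add the prefix ve-.
So zofhofh → zofhofhhoth.

zofhofhhoth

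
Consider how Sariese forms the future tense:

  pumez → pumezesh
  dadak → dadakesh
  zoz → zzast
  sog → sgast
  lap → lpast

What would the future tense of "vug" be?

vgast

"vug" has 1 vowel. The stems with 1 vowel (zoz → zzast, sog → sgast, lap → lpast) delete the last vowel and add -ast.
The other pattern: stems with 2 vowels add -esh.
So vug → vgast.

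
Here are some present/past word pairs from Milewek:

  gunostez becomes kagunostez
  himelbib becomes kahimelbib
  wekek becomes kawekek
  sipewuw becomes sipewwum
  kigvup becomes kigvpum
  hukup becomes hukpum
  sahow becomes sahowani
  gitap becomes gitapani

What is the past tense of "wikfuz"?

wikfzum

sipewuw and sahow both end in -w yet inflect differently (sipewwum, sahowani), so the final letter is not what conditions the rule; the last vowel is.
"wikfuz" has last vowel 'u'. The stems whose last vowel is 'u' (sipewuw → sipewwum, kigvup → kigvpum, hukup → hukpum) delete the last vowel and add -um.
So wikfuz → wikfzum.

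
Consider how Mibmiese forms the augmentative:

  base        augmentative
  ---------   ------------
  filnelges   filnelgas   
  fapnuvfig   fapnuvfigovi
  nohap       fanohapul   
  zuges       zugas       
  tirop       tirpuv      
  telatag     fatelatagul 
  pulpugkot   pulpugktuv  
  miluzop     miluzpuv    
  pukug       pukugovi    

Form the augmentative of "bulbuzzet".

bulbuzzat

telatag and fapnuvfig both end in -g yet inflect differently (fatelatagul, fapnuvfigovi), so the final letter is not what conditions the rule; the last vowel is.
"bulbuzzet" has last vowel 'e'. The stems whose last vowel is 'e' (zuges → zugas, filnelges → filnelgas) change the last vowel to 'a'.
So bulbuzzet → bulbuzzat.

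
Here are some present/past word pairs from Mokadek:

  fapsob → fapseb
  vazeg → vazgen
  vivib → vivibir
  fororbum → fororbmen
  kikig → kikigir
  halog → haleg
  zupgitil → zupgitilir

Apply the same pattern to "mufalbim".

fapsob and vivib both end in -b yet inflect differently (fapseb, vivibir), so the final letter is not what conditions the rule; the last vowel is.
"mufalbim" has last vowel 'i'. The stems whose last vowel is 'i' (vivib → vivibir, zupgitil → zupgitilir, kikig → kikigir) add -ir.
The other patterns: stems whose last vowel is 'o' change the last vowel to 'e'; stems whose last vowel is 'e' or 'u' delete the last vowel and add -en.
So mufalbim → mufalbimir.

mufalbimir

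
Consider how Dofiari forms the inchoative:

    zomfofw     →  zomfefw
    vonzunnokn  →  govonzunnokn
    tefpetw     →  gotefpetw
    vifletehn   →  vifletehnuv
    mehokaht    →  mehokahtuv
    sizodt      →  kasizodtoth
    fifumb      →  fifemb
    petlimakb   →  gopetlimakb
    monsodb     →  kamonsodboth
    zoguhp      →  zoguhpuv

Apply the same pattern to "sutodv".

petlimakb and monsodb both end in -b yet inflect differently (gopetlimakb, kamonsodboth), so the final letter is not what conditions the rule; the second-to-last letter is.
"sutodv" has second-to-last letter 'd'. The stems whose second-to-last letter is 'd' (monsodb → kamonsodboth, sizodt → kasizodtoth) add ka- … -oth around the stem.
The other patterns: stems whose second-to-last letter is 'k' or 't' add the prefix go-; stems whose second-to-last letter is 'h' add -uv; stems whose second-to-last letter is 'f' or 'm' change the last vowel to 'e'.
So sutodv → kasutodvoth.

kasutodvoth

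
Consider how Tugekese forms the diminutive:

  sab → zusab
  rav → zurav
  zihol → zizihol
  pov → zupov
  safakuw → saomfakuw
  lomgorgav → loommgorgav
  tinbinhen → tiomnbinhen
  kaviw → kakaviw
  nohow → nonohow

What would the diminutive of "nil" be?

zunil

"nil" has 1 vowel. The stems with 1 vowel (rav → zurav, sab → zusab, pov → zupov) add the prefix zu-.
The other patterns: stems with 2 vowels repeat the first consonant+vowel as a prefix; stems with 3 vowels insert -om- after the first vowel.
So nil → zunil.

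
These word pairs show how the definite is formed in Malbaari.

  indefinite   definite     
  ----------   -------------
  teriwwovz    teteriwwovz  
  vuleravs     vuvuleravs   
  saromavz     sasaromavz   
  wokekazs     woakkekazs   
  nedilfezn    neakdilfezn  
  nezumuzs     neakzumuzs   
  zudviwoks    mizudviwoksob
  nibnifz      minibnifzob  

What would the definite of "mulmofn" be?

mimulmofnob

vuleravs and wokekazs both end in -s yet inflect differently (vuvuleravs, woakkekazs), so the final letter is not what conditions the rule; the second-to-last letter is.
"mulmofn" has second-to-last letter 'f'. The one such stem in the data (nibnifz → minibnifzob) adds mi- … -ob around the stem, so the same rule applies.
So mulmofn → mimulmofnob.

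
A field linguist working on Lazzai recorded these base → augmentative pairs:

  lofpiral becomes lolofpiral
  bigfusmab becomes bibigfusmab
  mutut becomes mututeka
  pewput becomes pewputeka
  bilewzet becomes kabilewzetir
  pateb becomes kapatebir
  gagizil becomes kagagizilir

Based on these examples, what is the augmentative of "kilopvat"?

"kilopvat" has last vowel 'a'. The stems whose last vowel is 'a' (lofpiral → lolofpiral, bigfusmab → bibigfusmab) repeat the first consonant+vowel as a prefix.
So kilopvat → kikilopvat.

kikilopvat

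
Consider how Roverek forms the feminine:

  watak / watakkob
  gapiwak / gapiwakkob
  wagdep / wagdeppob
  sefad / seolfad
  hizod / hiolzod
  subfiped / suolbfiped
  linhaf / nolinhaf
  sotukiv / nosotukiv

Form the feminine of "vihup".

vihuppob

watak and sefad both have last vowel 'a' yet inflect differently (watakkob, seolfad), so the last vowel is not what conditions the rule; the final letter is.
"vihup" ends in -p. The one such stem in the data (wagdep → wagdeppob) doubles the final consonant and adds -ob (as do watak, gapiwak), so the same rule applies.
So vihup → vihuppob.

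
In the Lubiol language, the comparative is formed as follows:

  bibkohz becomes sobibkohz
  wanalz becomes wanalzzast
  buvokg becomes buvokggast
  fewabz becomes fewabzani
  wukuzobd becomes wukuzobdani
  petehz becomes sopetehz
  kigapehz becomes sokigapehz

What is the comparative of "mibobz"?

mibobzani

"mibobz" has second-to-last letter 'b'. The stems whose second-to-last letter is 'b' (fewabz → fewabzani, wukuzobd → wukuzobdani) add -ani.
The other patterns: stems whose second-to-last letter is 'h' add the prefix so-; stems whose second-to-last letter is 'k' or 'l' double the final consonant and add -ast.
So mibobz → mibobzani.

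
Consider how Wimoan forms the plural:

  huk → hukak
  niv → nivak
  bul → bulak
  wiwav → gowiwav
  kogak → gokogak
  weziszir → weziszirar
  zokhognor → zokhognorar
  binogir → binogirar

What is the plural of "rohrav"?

gorohrav

niv and wiwav both end in -v yet inflect differently (nivak, gowiwav), so the final letter is not what conditions the rule; the number of vowels is.
"rohrav" has 2 vowels. The stems with 2 vowels (wiwav → gowiwav, kogak → gokogak) add the prefix go-.
The other patterns: stems with 1 vowel add -ak; stems with 3 vowels add -ar.
So rohrav → gorohrav.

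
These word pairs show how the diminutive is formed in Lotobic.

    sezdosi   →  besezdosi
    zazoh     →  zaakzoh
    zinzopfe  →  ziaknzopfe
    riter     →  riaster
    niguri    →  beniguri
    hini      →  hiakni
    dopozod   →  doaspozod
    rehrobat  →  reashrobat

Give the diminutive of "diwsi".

diaswsi

"diwsi" begins with d-. The one such stem in the data (dopozod → doaspozod) inserts -as- after the first vowel (as do riter, rehrobat), so the same rule applies.
So diwsi → diaswsi.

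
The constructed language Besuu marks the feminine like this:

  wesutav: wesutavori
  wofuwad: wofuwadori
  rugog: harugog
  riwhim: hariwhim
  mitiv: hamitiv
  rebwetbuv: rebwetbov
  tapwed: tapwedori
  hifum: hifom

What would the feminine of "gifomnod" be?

wesutav and rebwetbuv both end in -v yet inflect differently (wesutavori, rebwetbov), so the final letter is not what conditions the rule; the last vowel is.
"gifomnod" has last vowel 'o'. The one such stem in the data (rugog → harugog) adds the prefix ha-, so the same rule applies.
The other patterns: stems whose last vowel is 'a' or 'e' add -ori; stems whose last vowel is 'u' change the last vowel to 'o'.
So gifomnod → hagifomnod.

hagifomnod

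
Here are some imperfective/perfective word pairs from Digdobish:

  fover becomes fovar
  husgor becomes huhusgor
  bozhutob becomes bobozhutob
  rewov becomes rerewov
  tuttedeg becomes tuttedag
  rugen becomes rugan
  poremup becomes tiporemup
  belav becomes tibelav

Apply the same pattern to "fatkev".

fover and husgor both end in -r yet inflect differently (fovar, huhusgor), so the final letter is not what conditions the rule; the last vowel is.
"fatkev" has last vowel 'e'. The stems whose last vowel is 'e' (fover → fovar, rugen → rugan, tuttedeg → tuttedag) change the last vowel to 'a'.
The other patterns: stems whose last vowel is 'o' repeat the first consonant+vowel as a prefix; stems whose last vowel is 'a' or 'u' add the prefix ti-.
So fatkev → fatkav.

fatkav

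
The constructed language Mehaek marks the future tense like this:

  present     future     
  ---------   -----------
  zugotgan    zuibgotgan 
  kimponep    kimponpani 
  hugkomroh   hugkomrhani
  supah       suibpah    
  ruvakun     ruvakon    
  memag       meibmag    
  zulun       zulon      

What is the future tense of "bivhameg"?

bivhamgani

"bivhameg" has last vowel 'e'. The one such stem in the data (kimponep → kimponpani) deletes the last vowel and adds -ani (as does hugkomroh), so the same rule applies.
So bivhameg → bivhamgani.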